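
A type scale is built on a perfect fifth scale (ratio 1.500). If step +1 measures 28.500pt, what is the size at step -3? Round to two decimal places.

5.63pt

Moving from step +1 to step -3 is 4 steps down, so divide by r⁴.
28.500 ÷ 1.500⁴ = 28.500 ÷ 5.06250 ≈ 5.630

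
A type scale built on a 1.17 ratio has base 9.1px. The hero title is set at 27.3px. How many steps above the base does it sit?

7

1.17ⁿ = 27.3 / 9.1 = 3.0000
n = ln(3.0000) / ln(1.17) = 1.0986 / 0.1570 ≈ 7.00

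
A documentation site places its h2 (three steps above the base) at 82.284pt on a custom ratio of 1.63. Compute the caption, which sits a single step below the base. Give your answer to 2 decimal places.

11.66pt

Moving from step +3 to step -1 is 4 steps down, so divide by r⁴.
82.284 ÷ 1.63⁴ = 82.284 ÷ 7.05912 ≈ 11.656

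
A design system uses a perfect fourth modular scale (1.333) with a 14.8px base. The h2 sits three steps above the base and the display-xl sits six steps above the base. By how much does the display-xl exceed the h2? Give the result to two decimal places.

47.98px

Step 3: 14.8 × 1.333³ = 35.0552px
Step 6: 14.8 × 1.333⁶ = 83.0314px
Difference: 83.0314 − 35.0552 = 47.9762px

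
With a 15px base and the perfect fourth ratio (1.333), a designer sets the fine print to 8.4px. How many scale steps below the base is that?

2

1.333ⁿ = 15 / 8.4 = 1.7857
n = ln(1.7857) / ln(1.333) = 0.5798 / 0.2874 ≈ 2.02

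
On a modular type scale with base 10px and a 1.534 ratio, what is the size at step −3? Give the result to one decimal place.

2.8px

Every step multiplies by the scale ratio.
10.0 ÷ 1.534³ = 10.0 ÷ 3.60974 ≈ 2.77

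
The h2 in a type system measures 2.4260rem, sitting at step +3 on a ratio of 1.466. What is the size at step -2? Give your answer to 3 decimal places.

Moving from step +3 to step -2 is 5 steps down, so divide by r⁵.
2.4260 ÷ 1.466⁵ = 2.4260 ÷ 6.77127 ≈ 0.358

0.358rem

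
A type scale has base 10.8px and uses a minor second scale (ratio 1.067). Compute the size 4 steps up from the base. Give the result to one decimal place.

Every step multiplies by the scale ratio.
10.8 × 1.067⁴ = 10.8 × 1.29616 ≈ 14.00

14.0px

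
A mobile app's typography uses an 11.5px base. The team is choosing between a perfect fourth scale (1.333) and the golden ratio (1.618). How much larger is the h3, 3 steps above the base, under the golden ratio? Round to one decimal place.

Perfect fourth: 11.5 × 1.333³ = 27.239px
Golden ratio: 11.5 × 1.618³ = 48.712px
Difference: 48.712 − 27.239 = 21.473px

21.5px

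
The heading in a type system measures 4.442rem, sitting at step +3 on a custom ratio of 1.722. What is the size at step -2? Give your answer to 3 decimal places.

The gap is -2 − (3) = -5 steps, so the factor is 1.722^-5.
4.442 ÷ 1.722⁵ = 4.442 ÷ 15.14139 ≈ 0.293

0.293rem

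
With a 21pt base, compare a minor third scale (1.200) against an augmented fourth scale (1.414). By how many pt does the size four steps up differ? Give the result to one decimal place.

40.4pt

Minor third: 21.0 × 1.200⁴ = 43.546pt
Augmented fourth: 21.0 × 1.414⁴ = 83.949pt
Difference: 83.949 − 43.546 = 40.403pt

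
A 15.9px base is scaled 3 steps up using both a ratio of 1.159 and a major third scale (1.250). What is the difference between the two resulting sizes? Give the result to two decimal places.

6.30px

At 1.159: 15.9 × 1.159³ = 24.7541px
Major third: 15.9 × 1.250³ = 31.0547px
Difference: 31.0547 − 24.7541 = 6.3006px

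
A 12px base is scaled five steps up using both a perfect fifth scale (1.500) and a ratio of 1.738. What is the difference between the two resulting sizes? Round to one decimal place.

99.2px

Perfect fifth: 12.0 × 1.500⁵ = 91.125px
At 1.738: 12.0 × 1.738⁵ = 190.296px
Difference: 190.296 − 91.125 = 99.171px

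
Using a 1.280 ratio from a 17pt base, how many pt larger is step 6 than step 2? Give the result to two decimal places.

46.91pt

Step 2: 17.0 × 1.280² = 27.8528pt
Step 6: 17.0 × 1.280⁶ = 74.7668pt
Difference: 74.7668 − 27.8528 = 46.9140pt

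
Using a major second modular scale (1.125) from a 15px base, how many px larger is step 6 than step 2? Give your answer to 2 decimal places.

11.42px

Step 2: 15.0 × 1.125² = 18.9844px
Step 6: 15.0 × 1.125⁶ = 30.4093px
Difference: 30.4093 − 18.9844 = 11.4249px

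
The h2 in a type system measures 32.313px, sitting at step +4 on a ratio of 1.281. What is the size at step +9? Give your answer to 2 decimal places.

Moving from step +4 to step +9 is 5 steps up, so multiply by r⁵.
32.313 × 1.281⁵ = 32.313 × 3.44942 ≈ 111.461

111.46px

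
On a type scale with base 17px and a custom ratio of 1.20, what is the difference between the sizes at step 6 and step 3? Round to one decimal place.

21.4px

Step 3: 17.0 × 1.20³ = 29.376px
Step 6: 17.0 × 1.20⁶ = 50.762px
Difference: 50.762 − 29.376 = 21.386px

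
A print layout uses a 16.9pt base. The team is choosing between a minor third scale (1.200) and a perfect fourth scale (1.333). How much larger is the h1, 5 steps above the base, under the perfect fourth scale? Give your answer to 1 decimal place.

29.1pt

Minor third: 16.9 × 1.200⁵ = 42.053pt
Perfect fourth: 16.9 × 1.333⁵ = 71.127pt
Difference: 71.127 − 42.053 = 29.074pt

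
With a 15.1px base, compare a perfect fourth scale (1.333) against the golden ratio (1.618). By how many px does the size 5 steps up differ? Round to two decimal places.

103.89px

Perfect fourth: 15.1 × 1.333⁵ = 63.5518px
Golden ratio: 15.1 × 1.618⁵ = 167.4440px
Difference: 167.4440 − 63.5518 = 103.8922px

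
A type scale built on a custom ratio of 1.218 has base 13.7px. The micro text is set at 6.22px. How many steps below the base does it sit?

1.218ⁿ = 13.7 / 6.22 = 2.2026
n = ln(2.2026) / ln(1.218) = 0.7896 / 0.1972 ≈ 4.00

4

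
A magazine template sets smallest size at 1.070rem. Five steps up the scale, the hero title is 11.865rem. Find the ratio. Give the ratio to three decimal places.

1.618

r⁵ = 11.865 / 1.070, so r = (11.865/1.070)^(1/5).
r = 11.0888^(1/5) ≈ 1.6180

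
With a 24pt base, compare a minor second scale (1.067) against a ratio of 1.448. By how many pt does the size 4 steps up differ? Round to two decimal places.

Minor second: 24.0 × 1.067⁴ = 31.1078pt
At 1.448: 24.0 × 1.448⁴ = 105.5080pt
Difference: 105.5080 − 31.1078 = 74.4002pt

74.40pt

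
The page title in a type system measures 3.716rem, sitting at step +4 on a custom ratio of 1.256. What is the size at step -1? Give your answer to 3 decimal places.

3.716 ÷ 1.256⁵ = 3.716 ÷ 3.12571 ≈ 1.189

1.189rem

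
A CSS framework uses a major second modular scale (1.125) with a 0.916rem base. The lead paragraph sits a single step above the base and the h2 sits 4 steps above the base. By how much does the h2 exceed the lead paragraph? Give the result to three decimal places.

0.437rem

Step 1: 0.916 × 1.125 = 1.03050rem
Step 4: 0.916 × 1.125⁴ = 1.46725rem
Difference: 1.46725 − 1.03050 = 0.43675rem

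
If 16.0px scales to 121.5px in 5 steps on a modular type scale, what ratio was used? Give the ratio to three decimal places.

The ratio satisfies 16.0 × r⁵ = 121.5, so r = (121.5 / 16.0)^(1/5).
r = 7.5938^(1/5) ≈ 1.5000

1.500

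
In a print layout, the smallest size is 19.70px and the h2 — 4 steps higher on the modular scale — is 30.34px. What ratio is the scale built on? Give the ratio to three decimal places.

1.114

The ratio satisfies 19.70 × r⁴ = 30.34, so r = (30.34 / 19.70)^(1/4).
r = 1.5401^(1/4) ≈ 1.1140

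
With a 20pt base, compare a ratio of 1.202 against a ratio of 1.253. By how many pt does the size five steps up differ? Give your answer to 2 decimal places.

11.59pt

At 1.202: 20.0 × 1.202⁵ = 50.1825pt
At 1.253: 20.0 × 1.253⁵ = 61.7711pt
Difference: 61.7711 − 50.1825 = 11.5886pt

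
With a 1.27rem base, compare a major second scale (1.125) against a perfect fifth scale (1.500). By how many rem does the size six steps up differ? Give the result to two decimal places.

Major second: 1.27 × 1.125⁶ = 2.5747rem
Perfect fifth: 1.27 × 1.500⁶ = 14.4661rem
Difference: 14.4661 − 2.5747 = 11.8914rem

11.89rem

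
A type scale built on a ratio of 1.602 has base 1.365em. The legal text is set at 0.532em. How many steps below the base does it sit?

2

1.602ⁿ = 1.365 / 0.532 = 2.5658
n = ln(2.5658) / ln(1.602) = 0.9423 / 0.4713 ≈ 2.00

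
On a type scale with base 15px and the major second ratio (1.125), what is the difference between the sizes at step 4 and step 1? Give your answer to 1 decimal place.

7.2px

Step 1: 15.0 × 1.125 = 16.875px
Step 4: 15.0 × 1.125⁴ = 24.027px
Difference: 24.027 − 16.875 = 7.152px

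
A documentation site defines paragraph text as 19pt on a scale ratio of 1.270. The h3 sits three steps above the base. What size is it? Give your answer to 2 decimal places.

Each step on a modular scale multiplies by the ratio, so the size n steps from the base is base × ratioⁿ.
19.0 × 1.270³ = 19.0 × 2.04838 ≈ 38.92

38.92pt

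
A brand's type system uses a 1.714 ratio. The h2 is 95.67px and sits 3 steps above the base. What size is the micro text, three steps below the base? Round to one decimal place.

95.67 ÷ 1.714⁶ = 95.67 ÷ 25.35508 ≈ 3.773

3.8px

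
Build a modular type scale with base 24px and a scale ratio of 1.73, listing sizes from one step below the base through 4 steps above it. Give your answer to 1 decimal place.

13.9px, 24.0px, 41.5px, 71.8px, 124.3px, 215.0px

Step -1: 24.0 ÷ 1.73 = 13.9
Step 0: 24px
Step 1: 24.0 × 1.73 = 41.5
Step 2: 24.0 × 1.73² = 71.8
Step 3: 24.0 × 1.73³ = 124.3
Step 4: 24.0 × 1.73⁴ = 215.0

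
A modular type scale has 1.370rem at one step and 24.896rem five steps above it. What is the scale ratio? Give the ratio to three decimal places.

1.786

r⁵ = 24.896 / 1.370, so r = (24.896/1.370)^(1/5).
r = 18.1723^(1/5) ≈ 1.7860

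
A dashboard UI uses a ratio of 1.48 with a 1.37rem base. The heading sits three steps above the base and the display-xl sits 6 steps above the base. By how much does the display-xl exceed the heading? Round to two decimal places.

Step 3: 1.37 × 1.48³ = 4.4413rem
Step 6: 1.37 × 1.48⁶ = 14.3976rem
Difference: 14.3976 − 4.4413 = 9.9563rem

9.96rem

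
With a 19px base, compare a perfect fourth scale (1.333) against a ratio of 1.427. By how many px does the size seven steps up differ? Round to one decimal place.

86.8px

Perfect fourth: 19.0 × 1.333⁷ = 142.090px
At 1.427: 19.0 × 1.427⁷ = 228.940px
Difference: 228.940 − 142.090 = 86.850px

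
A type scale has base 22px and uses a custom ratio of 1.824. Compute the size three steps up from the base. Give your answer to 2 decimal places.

A modular type scale is a geometric sequence: sizeₙ = base × rⁿ.
22.0 × 1.824³ = 22.0 × 6.06840 ≈ 133.50

133.50px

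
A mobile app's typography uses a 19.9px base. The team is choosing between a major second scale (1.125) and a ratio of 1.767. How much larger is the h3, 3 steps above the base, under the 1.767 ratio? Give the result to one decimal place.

81.5px

Major second: 19.9 × 1.125³ = 28.334px
At 1.767: 19.9 × 1.767³ = 109.790px
Difference: 109.790 − 28.334 = 81.456px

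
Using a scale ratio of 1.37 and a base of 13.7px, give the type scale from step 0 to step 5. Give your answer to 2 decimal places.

13.70px, 18.77px, 25.71px, 35.23px, 48.26px, 66.12px

Step 0: 13.7px
Step 1: 13.7 × 1.37 = 18.77
Step 2: 13.7 × 1.37² = 25.71
Step 3: 13.7 × 1.37³ = 35.23
Step 4: 13.7 × 1.37⁴ = 48.26
Step 5: 13.7 × 1.37⁵ = 66.12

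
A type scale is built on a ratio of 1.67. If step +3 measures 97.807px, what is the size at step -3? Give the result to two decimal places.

4.51px

97.807 ÷ 1.67⁶ = 97.807 ÷ 21.69196 ≈ 4.509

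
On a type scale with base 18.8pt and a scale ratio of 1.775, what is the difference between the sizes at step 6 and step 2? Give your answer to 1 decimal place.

528.7pt

Step 2: 18.8 × 1.775² = 59.232pt
Step 6: 18.8 × 1.775⁶ = 587.960pt
Difference: 587.960 − 59.232 = 528.728pt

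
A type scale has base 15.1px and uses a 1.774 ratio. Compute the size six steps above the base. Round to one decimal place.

A modular type scale is a geometric sequence: sizeₙ = base × rⁿ.
15.1 × 1.774⁶ = 15.1 × 31.16892 ≈ 470.65

470.7px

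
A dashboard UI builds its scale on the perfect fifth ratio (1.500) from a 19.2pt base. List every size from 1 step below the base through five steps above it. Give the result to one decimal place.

Step -1: 19.2 ÷ 1.500 = 12.8
Step 0: 19.2pt
Step 1: 19.2 × 1.500 = 28.8
Step 2: 19.2 × 1.500² = 43.2
Step 3: 19.2 × 1.500³ = 64.8
Step 4: 19.2 × 1.500⁴ = 97.2
Step 5: 19.2 × 1.500⁵ = 145.8

12.8pt, 19.2pt, 28.8pt, 43.2pt, 64.8pt, 97.2pt, 145.8pt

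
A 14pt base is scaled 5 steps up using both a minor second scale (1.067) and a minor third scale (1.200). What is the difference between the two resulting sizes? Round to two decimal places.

Minor second: 14.0 × 1.067⁵ = 19.3620pt
Minor third: 14.0 × 1.200⁵ = 34.8365pt
Difference: 34.8365 − 19.3620 = 15.4745pt

15.47pt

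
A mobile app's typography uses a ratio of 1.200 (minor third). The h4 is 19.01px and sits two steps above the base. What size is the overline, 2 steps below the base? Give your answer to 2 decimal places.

9.17px

Moving from step +2 to step -2 is 4 steps down, so divide by r⁴.
19.01 ÷ 1.200⁴ = 19.01 ÷ 2.07360 ≈ 9.168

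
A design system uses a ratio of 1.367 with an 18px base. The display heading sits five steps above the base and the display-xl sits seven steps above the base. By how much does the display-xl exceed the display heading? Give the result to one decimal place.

Step 5: 18.0 × 1.367⁵ = 85.924px
Step 7: 18.0 × 1.367⁷ = 160.565px
Difference: 160.565 − 85.924 = 74.641px

74.6px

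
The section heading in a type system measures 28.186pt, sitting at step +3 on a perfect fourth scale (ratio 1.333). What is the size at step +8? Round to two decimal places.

28.186 × 1.333⁵ = 28.186 × 4.20873 ≈ 118.627

118.63pt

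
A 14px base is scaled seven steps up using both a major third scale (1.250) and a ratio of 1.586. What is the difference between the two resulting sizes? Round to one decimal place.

Major third: 14.0 × 1.250⁷ = 66.757px
At 1.586: 14.0 × 1.586⁷ = 353.387px
Difference: 353.387 − 66.757 = 286.630px

286.6px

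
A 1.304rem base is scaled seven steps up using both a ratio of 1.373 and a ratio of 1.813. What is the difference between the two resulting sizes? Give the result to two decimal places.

At 1.373: 1.304 × 1.373⁷ = 11.9942rem
At 1.813: 1.304 × 1.813⁷ = 83.9580rem
Difference: 83.9580 − 11.9942 = 71.9638rem

71.96rem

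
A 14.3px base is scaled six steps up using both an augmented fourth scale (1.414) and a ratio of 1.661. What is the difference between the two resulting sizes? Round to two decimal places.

186.00px

Augmented fourth: 14.3 × 1.414⁶ = 114.2964px
At 1.661: 14.3 × 1.661⁶ = 300.2990px
Difference: 300.2990 − 114.2964 = 186.0026px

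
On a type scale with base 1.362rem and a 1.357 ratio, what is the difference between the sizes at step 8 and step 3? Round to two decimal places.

12.26rem

Step 3: 1.362 × 1.357³ = 3.4034rem
Step 8: 1.362 × 1.357⁸ = 15.6609rem
Difference: 15.6609 − 3.4034 = 12.2575rem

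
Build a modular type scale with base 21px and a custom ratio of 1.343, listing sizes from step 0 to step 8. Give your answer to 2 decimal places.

Step 0: 21px
Step 1: 21.0 × 1.343 = 28.20
Step 2: 21.0 × 1.343² = 37.88
Step 3: 21.0 × 1.343³ = 50.87
Step 4: 21.0 × 1.343⁴ = 68.32
Step 5: 21.0 × 1.343⁵ = 91.75
Step 6: 21.0 × 1.343⁶ = 123.22
Step 7: 21.0 × 1.343⁷ = 165.48
Step 8: 21.0 × 1.343⁸ = 222.24

21.00px, 28.20px, 37.88px, 50.87px, 68.32px, 91.75px, 123.22px, 165.48px, 222.24px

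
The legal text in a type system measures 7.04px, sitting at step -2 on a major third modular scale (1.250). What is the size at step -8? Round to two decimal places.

1.85px

7.04 ÷ 1.250⁶ = 7.04 ÷ 3.81470 ≈ 1.845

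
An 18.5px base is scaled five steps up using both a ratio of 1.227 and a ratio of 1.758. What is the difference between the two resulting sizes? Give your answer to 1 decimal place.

259.2px

At 1.227: 18.5 × 1.227⁵ = 51.451px
At 1.758: 18.5 × 1.758⁵ = 310.646px
Difference: 310.646 − 51.451 = 259.195px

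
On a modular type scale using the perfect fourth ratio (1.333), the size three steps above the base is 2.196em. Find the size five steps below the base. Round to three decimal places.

The gap is -5 − (3) = -8 steps, so the factor is 1.333^-8.
2.196 ÷ 1.333⁸ = 2.196 ÷ 9.96876 ≈ 0.220

0.220em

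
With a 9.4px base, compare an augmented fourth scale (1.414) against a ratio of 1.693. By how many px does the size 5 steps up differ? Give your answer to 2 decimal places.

77.61px

Augmented fourth: 9.4 × 1.414⁵ = 53.1343px
At 1.693: 9.4 × 1.693⁵ = 130.7413px
Difference: 130.7413 − 53.1343 = 77.6070px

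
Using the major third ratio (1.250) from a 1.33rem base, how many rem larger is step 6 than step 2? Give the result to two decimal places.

3.00rem

Step 2: 1.33 × 1.250² = 2.0781rem
Step 6: 1.33 × 1.250⁶ = 5.0735rem
Difference: 5.0735 − 2.0781 = 2.9954rem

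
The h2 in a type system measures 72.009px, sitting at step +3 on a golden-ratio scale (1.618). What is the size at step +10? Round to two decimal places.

2090.43px

72.009 × 1.618⁷ = 72.009 × 29.03017 ≈ 2090.434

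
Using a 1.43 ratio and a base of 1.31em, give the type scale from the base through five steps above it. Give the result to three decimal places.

Step 0: 1.31em
Step 1: 1.31 × 1.43 = 1.873
Step 2: 1.31 × 1.43² = 2.679
Step 3: 1.31 × 1.43³ = 3.831
Step 4: 1.31 × 1.43⁴ = 5.478
Step 5: 1.31 × 1.43⁵ = 7.833

1.310em, 1.873em, 2.679em, 3.831em, 5.478em, 7.833em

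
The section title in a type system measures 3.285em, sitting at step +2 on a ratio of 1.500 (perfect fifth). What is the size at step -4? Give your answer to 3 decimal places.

0.288em

3.285 ÷ 1.500⁶ = 3.285 ÷ 11.39062 ≈ 0.288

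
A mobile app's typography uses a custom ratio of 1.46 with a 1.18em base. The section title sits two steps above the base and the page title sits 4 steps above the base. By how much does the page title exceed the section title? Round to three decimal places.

Step 2: 1.18 × 1.46² = 2.51529em
Step 4: 1.18 × 1.46⁴ = 5.36159em
Difference: 5.36159 − 2.51529 = 2.84630em

2.846em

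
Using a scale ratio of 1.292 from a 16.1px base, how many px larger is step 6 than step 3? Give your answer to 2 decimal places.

40.16px

Step 3: 16.1 × 1.292³ = 34.7227px
Step 6: 16.1 × 1.292⁶ = 74.8861px
Difference: 74.8861 − 34.7227 = 40.1634px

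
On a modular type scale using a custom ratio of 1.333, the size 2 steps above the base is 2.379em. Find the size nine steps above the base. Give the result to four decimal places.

2.379 × 1.333⁷ = 2.379 × 7.47844 ≈ 17.7912

17.7912em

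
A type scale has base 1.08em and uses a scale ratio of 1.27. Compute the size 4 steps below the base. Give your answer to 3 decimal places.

0.415em

Each step on a modular scale multiplies by the ratio, so the size n steps from the base is base × ratioⁿ.
1.08 ÷ 1.27⁴ = 1.08 ÷ 2.60145 ≈ 0.415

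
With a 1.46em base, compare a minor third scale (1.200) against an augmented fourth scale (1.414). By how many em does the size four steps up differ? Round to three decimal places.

2.809em

Minor third: 1.46 × 1.200⁴ = 3.02746em
Augmented fourth: 1.46 × 1.414⁴ = 5.83647em
Difference: 5.83647 − 3.02746 = 2.80901em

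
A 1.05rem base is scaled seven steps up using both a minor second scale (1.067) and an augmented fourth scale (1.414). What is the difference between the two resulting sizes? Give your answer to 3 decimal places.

10.214rem

Minor second: 1.05 × 1.067⁷ = 1.65326rem
Augmented fourth: 1.05 × 1.414⁷ = 11.86684rem
Difference: 11.86684 − 1.65326 = 10.21358rem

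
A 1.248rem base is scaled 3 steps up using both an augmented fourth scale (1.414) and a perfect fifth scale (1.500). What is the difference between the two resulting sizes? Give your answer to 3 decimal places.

Augmented fourth: 1.248 × 1.414³ = 3.52828rem
Perfect fifth: 1.248 × 1.500³ = 4.21200rem
Difference: 4.21200 − 3.52828 = 0.68372rem

0.684rem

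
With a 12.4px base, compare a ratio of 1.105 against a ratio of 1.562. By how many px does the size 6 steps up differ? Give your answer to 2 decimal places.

157.52px

At 1.105: 12.4 × 1.105⁶ = 22.5733px
At 1.562: 12.4 × 1.562⁶ = 180.0976px
Difference: 180.0976 − 22.5733 = 157.5243px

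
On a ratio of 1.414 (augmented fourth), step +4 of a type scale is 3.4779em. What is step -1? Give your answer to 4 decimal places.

0.6153em

Moving from step +4 to step -1 is 5 steps down, so divide by r⁵.
3.4779 ÷ 1.414⁵ = 3.4779 ÷ 5.65258 ≈ 0.6153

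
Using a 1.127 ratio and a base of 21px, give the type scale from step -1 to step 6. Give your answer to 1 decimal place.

18.6px, 21.0px, 23.7px, 26.7px, 30.1px, 33.9px, 38.2px, 43.0px

Step -1: 21.0 ÷ 1.127 = 18.6
Step 0: 21px
Step 1: 21.0 × 1.127 = 23.7
Step 2: 21.0 × 1.127² = 26.7
Step 3: 21.0 × 1.127³ = 30.1
Step 4: 21.0 × 1.127⁴ = 33.9
Step 5: 21.0 × 1.127⁵ = 38.2
Step 6: 21.0 × 1.127⁶ = 43.0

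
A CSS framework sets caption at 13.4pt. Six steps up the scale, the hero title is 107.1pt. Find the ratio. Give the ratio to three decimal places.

1.414

r⁶ = 107.1 / 13.4, so r = (107.1/13.4)^(1/6).
r = 7.9925^(1/6) ≈ 1.4140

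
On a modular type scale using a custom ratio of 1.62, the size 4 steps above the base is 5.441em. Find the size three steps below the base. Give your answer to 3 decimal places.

5.441 ÷ 1.62⁷ = 5.441 ÷ 29.28229 ≈ 0.186

0.186em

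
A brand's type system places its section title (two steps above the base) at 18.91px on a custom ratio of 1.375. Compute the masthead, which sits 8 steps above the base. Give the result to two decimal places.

18.91 × 1.375⁶ = 18.91 × 6.75797 ≈ 127.793

127.79px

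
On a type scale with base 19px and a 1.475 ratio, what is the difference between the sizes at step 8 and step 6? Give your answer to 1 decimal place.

230.0px

Step 6: 19.0 × 1.475⁶ = 195.662px
Step 8: 19.0 × 1.475⁸ = 425.686px
Difference: 425.686 − 195.662 = 230.024px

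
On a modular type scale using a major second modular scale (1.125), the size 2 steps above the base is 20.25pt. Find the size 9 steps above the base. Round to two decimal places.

The gap is 9 − (2) = 7 steps, so the factor is 1.125^7.
20.25 × 1.125⁷ = 20.25 × 2.28070 ≈ 46.184

46.18pt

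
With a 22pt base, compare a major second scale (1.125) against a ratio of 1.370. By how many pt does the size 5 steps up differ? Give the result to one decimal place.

66.5pt

Major second: 22.0 × 1.125⁵ = 39.645pt
At 1.370: 22.0 × 1.370⁵ = 106.176pt
Difference: 106.176 − 39.645 = 66.531pt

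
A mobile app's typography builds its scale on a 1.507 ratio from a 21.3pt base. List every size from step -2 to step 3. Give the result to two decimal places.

9.38pt, 14.13pt, 21.30pt, 32.10pt, 48.37pt, 72.90pt

Step -2: 21.3 ÷ 1.507² = 9.38
Step -1: 21.3 ÷ 1.507 = 14.13
Step 0: 21.3pt
Step 1: 21.3 × 1.507 = 32.10
Step 2: 21.3 × 1.507² = 48.37
Step 3: 21.3 × 1.507³ = 72.90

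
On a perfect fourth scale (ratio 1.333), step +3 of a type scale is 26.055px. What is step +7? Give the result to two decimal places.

82.26px

The gap is 7 − (3) = 4 steps, so the factor is 1.333^4.
26.055 × 1.333⁴ = 26.055 × 3.15733 ≈ 82.264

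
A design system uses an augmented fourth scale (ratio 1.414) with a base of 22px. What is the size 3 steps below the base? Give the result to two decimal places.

22.0 ÷ 1.414³ = 22.0 ÷ 2.82715 ≈ 7.78

7.78px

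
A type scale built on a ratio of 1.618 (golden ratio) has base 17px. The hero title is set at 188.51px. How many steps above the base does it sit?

5

1.618ⁿ = 188.51 / 17 = 11.0888
n = ln(11.0888) / ln(1.618) = 2.4059 / 0.4812 ≈ 5.00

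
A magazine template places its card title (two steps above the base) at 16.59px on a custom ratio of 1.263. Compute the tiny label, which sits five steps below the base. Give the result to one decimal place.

16.59 ÷ 1.263⁷ = 16.59 ÷ 5.12653 ≈ 3.236

3.2px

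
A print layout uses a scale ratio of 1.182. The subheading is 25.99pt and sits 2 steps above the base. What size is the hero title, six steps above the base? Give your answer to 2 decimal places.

25.99 × 1.182⁴ = 25.99 × 1.95196 ≈ 50.731

50.73pt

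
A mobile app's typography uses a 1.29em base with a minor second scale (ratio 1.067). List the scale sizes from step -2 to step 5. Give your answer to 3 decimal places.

Step -2: 1.29 ÷ 1.067² = 1.133
Step -1: 1.29 ÷ 1.067 = 1.209
Step 0: 1.29em
Step 1: 1.29 × 1.067 = 1.376
Step 2: 1.29 × 1.067² = 1.469
Step 3: 1.29 × 1.067³ = 1.567
Step 4: 1.29 × 1.067⁴ = 1.672
Step 5: 1.29 × 1.067⁵ = 1.784

1.133em, 1.209em, 1.290em, 1.376em, 1.469em, 1.567em, 1.672em, 1.784em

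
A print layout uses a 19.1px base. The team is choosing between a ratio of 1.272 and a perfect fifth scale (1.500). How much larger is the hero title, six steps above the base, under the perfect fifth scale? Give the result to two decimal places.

136.66px

At 1.272: 19.1 × 1.272⁶ = 80.9014px
Perfect fifth: 19.1 × 1.500⁶ = 217.5609px
Difference: 217.5609 − 80.9014 = 136.6595px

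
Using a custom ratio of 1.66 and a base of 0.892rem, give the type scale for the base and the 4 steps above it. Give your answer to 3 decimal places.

0.892rem, 1.481rem, 2.458rem, 4.080rem, 6.773rem

Step 0: 0.892rem
Step 1: 0.892 × 1.66 = 1.481
Step 2: 0.892 × 1.66² = 2.458
Step 3: 0.892 × 1.66³ = 4.080
Step 4: 0.892 × 1.66⁴ = 6.773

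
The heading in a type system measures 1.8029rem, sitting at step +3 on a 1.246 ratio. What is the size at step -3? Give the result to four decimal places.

1.8029 ÷ 1.246⁶ = 1.8029 ÷ 3.74204 ≈ 0.4818

0.4818rem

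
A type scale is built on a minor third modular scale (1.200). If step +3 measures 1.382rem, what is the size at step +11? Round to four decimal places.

5.9423rem

1.382 × 1.200⁸ = 1.382 × 4.29982 ≈ 5.9423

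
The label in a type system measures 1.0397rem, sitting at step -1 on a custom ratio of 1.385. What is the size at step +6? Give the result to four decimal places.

10.1638rem

1.0397 × 1.385⁷ = 1.0397 × 9.77571 ≈ 10.1638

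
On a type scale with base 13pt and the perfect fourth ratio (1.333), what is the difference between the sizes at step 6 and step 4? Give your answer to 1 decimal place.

Step 4: 13.0 × 1.333⁴ = 41.045pt
Step 6: 13.0 × 1.333⁶ = 72.933pt
Difference: 72.933 − 41.045 = 31.888pt

31.9pt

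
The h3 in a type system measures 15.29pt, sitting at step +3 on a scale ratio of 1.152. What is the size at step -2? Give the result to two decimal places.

15.29 ÷ 1.152⁵ = 15.29 ÷ 2.02891 ≈ 7.536

7.54pt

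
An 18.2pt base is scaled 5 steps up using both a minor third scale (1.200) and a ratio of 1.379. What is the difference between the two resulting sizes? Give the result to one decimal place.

45.5pt

Minor third: 18.2 × 1.200⁵ = 45.287pt
At 1.379: 18.2 × 1.379⁵ = 90.760pt
Difference: 90.760 − 45.287 = 45.473pt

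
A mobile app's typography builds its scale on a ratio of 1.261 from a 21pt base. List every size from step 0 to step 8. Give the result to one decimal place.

21.0pt, 26.5pt, 33.4pt, 42.1pt, 53.1pt, 67.0pt, 84.4pt, 106.5pt, 134.3pt

Step 0: 21pt
Step 1: 21.0 × 1.261 = 26.5
Step 2: 21.0 × 1.261² = 33.4
Step 3: 21.0 × 1.261³ = 42.1
Step 4: 21.0 × 1.261⁴ = 53.1
Step 5: 21.0 × 1.261⁵ = 67.0
Step 6: 21.0 × 1.261⁶ = 84.4
Step 7: 21.0 × 1.261⁷ = 106.5
Step 8: 21.0 × 1.261⁸ = 134.3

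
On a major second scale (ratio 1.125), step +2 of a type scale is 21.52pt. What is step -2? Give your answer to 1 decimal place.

13.4pt

Moving from step +2 to step -2 is 4 steps down, so divide by r⁴.
21.52 ÷ 1.125⁴ = 21.52 ÷ 1.60181 ≈ 13.435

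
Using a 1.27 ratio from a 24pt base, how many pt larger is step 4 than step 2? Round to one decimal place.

23.7pt

Step 2: 24.0 × 1.27² = 38.710pt
Step 4: 24.0 × 1.27⁴ = 62.435pt
Difference: 62.435 − 38.710 = 23.725pt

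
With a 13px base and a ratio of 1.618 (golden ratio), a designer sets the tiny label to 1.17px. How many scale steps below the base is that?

5

1.618ⁿ = 13 / 1.17 = 11.1111
n = ln(11.1111) / ln(1.618) = 2.4079 / 0.4812 ≈ 5.00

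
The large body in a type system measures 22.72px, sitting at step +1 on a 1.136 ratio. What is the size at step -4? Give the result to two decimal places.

The gap is -4 − (1) = -5 steps, so the factor is 1.136^-5.
22.72 ÷ 1.136⁵ = 22.72 ÷ 1.89187 ≈ 12.009

12.01px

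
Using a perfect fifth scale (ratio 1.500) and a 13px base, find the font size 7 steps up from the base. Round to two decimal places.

Every step multiplies by the scale ratio.
13.0 × 1.500⁷ = 13.0 × 17.08594 ≈ 222.12

222.12px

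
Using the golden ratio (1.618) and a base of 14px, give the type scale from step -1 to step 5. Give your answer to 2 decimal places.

Step -1: 14.0 ÷ 1.618 = 8.65
Step 0: 14px
Step 1: 14.0 × 1.618 = 22.65
Step 2: 14.0 × 1.618² = 36.65
Step 3: 14.0 × 1.618³ = 59.30
Step 4: 14.0 × 1.618⁴ = 95.95
Step 5: 14.0 × 1.618⁵ = 155.25

8.65px, 14.00px, 22.65px, 36.65px, 59.30px, 95.95px, 155.25px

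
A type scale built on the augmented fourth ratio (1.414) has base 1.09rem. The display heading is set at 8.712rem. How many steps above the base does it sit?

1.414ⁿ = 8.712 / 1.09 = 7.9927
n = ln(7.9927) / ln(1.414) = 2.0785 / 0.3464 ≈ 6.00

6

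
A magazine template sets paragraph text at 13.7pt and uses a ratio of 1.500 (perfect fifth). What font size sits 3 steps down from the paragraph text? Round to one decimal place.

Each step on a modular scale multiplies by the ratio, so the size n steps from the base is base × ratioⁿ.
13.7 ÷ 1.500³ = 13.7 ÷ 3.37500 ≈ 4.06

4.1pt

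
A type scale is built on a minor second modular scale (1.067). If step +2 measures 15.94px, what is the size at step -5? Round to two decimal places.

10.12px

15.94 ÷ 1.067⁷ = 15.94 ÷ 1.57453 ≈ 10.124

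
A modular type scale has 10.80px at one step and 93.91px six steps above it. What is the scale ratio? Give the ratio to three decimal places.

r⁶ = 93.91 / 10.80, so r = (93.91/10.80)^(1/6).
r = 8.6954^(1/6) ≈ 1.4340

1.434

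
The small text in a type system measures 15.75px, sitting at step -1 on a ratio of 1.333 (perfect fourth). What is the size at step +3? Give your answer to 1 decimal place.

49.7px

15.75 × 1.333⁴ = 15.75 × 3.15733 ≈ 49.728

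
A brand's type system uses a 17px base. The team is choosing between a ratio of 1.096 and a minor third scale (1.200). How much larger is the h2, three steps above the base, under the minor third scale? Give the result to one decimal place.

At 1.096: 17.0 × 1.096³ = 22.381px
Minor third: 17.0 × 1.200³ = 29.376px
Difference: 29.376 − 22.381 = 6.995px

7.0px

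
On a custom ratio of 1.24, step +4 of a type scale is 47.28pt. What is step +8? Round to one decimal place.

The gap is 8 − (4) = 4 steps, so the factor is 1.24^4.
47.28 × 1.24⁴ = 47.28 × 2.36421 ≈ 111.780

111.8pt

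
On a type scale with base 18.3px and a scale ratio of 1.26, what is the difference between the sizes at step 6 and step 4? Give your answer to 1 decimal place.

Step 4: 18.3 × 1.26⁴ = 46.125px
Step 6: 18.3 × 1.26⁶ = 73.228px
Difference: 73.228 − 46.125 = 27.103px

27.1px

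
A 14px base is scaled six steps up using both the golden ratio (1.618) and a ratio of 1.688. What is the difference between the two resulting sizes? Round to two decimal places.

Golden ratio: 14.0 × 1.618⁶ = 251.1881px
At 1.688: 14.0 × 1.688⁶ = 323.8640px
Difference: 323.8640 − 251.1881 = 72.6759px

72.68px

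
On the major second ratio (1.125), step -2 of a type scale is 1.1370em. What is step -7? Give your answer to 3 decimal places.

1.1370 ÷ 1.125⁵ = 1.1370 ÷ 1.80203 ≈ 0.631

0.631em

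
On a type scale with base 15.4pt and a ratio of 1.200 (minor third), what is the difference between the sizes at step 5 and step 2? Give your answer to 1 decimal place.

Step 2: 15.4 × 1.200² = 22.176pt
Step 5: 15.4 × 1.200⁵ = 38.320pt
Difference: 38.320 − 22.176 = 16.144pt

16.1pt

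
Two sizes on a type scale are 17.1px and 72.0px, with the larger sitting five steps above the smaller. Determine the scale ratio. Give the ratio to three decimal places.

The ratio satisfies 17.1 × r⁵ = 72.0, so r = (72.0 / 17.1)^(1/5).
r = 4.2105^(1/5) ≈ 1.3331

1.333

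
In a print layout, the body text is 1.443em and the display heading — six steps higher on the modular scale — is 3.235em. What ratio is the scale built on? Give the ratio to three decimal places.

The ratio satisfies 1.443 × r⁶ = 3.235, so r = (3.235 / 1.443)^(1/6).
r = 2.2419^(1/6) ≈ 1.1440

1.144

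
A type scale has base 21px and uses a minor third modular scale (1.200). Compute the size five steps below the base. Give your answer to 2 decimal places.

21.0 ÷ 1.200⁵ = 21.0 ÷ 2.48832 ≈ 8.44

8.44px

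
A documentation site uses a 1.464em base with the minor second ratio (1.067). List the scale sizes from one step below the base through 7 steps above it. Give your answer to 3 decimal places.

1.372em, 1.464em, 1.562em, 1.667em, 1.778em, 1.898em, 2.025em, 2.160em, 2.305em

Step -1: 1.464 ÷ 1.067 = 1.372
Step 0: 1.464em
Step 1: 1.464 × 1.067 = 1.562
Step 2: 1.464 × 1.067² = 1.667
Step 3: 1.464 × 1.067³ = 1.778
Step 4: 1.464 × 1.067⁴ = 1.898
Step 5: 1.464 × 1.067⁵ = 2.025
Step 6: 1.464 × 1.067⁶ = 2.160
Step 7: 1.464 × 1.067⁷ = 2.305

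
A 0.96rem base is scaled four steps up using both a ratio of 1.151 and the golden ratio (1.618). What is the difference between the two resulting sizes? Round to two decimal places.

At 1.151: 0.96 × 1.151⁴ = 1.6849rem
Golden ratio: 0.96 × 1.618⁴ = 6.5794rem
Difference: 6.5794 − 1.6849 = 4.8945rem

4.89rem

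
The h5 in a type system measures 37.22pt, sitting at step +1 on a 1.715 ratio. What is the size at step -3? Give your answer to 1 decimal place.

37.22 ÷ 1.715⁴ = 37.22 ÷ 8.65080 ≈ 4.302

4.3pt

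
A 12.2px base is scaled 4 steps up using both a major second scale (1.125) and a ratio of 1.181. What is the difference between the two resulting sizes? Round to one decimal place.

Major second: 12.2 × 1.125⁴ = 19.542px
At 1.181: 12.2 × 1.181⁴ = 23.733px
Difference: 23.733 − 19.542 = 4.191px

4.2px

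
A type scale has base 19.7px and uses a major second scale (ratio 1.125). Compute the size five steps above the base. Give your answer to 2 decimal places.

35.50px

19.7 × 1.125⁵ = 19.7 × 1.80203 ≈ 35.50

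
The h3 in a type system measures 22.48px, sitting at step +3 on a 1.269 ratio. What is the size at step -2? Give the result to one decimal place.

Moving from step +3 to step -2 is 5 steps down, so divide by r⁵.
22.48 ÷ 1.269⁵ = 22.48 ÷ 3.29085 ≈ 6.831

6.8px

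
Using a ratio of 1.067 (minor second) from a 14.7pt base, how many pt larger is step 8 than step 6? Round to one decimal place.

3.0pt

Step 6: 14.7 × 1.067⁶ = 21.692pt
Step 8: 14.7 × 1.067⁸ = 24.696pt
Difference: 24.696 − 21.692 = 3.004pt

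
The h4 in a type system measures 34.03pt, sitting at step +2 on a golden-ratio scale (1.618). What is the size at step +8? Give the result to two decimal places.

34.03 × 1.618⁶ = 34.03 × 17.94201 ≈ 610.567

610.57pt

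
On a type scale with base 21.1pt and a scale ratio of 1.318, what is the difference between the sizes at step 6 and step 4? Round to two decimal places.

46.93pt

Step 4: 21.1 × 1.318⁴ = 63.6714pt
Step 6: 21.1 × 1.318⁶ = 110.6050pt
Difference: 110.6050 − 63.6714 = 46.9336pt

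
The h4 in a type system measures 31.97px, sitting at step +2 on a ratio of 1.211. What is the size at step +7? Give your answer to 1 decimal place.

The gap is 7 − (2) = 5 steps, so the factor is 1.211^5.
31.97 × 1.211⁵ = 31.97 × 2.60448 ≈ 83.265

83.3px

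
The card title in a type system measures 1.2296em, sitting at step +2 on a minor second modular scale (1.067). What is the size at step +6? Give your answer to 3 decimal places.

1.594em

The gap is 6 − (2) = 4 steps, so the factor is 1.067^4.
1.2296 × 1.067⁴ = 1.2296 × 1.29616 ≈ 1.594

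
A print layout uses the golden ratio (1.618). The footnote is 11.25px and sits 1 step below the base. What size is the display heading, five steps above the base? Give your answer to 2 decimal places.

201.85px

The gap is 5 − (-1) = 6 steps, so the factor is 1.618^6.
11.25 × 1.618⁶ = 11.25 × 17.94201 ≈ 201.848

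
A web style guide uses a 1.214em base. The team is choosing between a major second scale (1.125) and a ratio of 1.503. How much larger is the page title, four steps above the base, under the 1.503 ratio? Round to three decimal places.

Major second: 1.214 × 1.125⁴ = 1.94459em
At 1.503: 1.214 × 1.503⁴ = 6.19519em
Difference: 6.19519 − 1.94459 = 4.25060em

4.251em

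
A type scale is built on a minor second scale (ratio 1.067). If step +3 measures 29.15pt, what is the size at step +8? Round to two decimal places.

Moving from step +3 to step +8 is 5 steps up, so multiply by r⁵.
29.15 × 1.067⁵ = 29.15 × 1.38300 ≈ 40.314

40.31pt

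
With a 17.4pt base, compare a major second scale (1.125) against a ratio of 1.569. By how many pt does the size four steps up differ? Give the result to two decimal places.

77.58pt

Major second: 17.4 × 1.125⁴ = 27.8714pt
At 1.569: 17.4 × 1.569⁴ = 105.4486pt
Difference: 105.4486 − 27.8714 = 77.5772pt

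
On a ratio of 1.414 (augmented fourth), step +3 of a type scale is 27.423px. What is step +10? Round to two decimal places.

309.93px

27.423 × 1.414⁷ = 27.423 × 11.30175 ≈ 309.928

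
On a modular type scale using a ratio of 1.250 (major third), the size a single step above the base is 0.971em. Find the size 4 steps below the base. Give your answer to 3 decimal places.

0.318em

0.971 ÷ 1.250⁵ = 0.971 ÷ 3.05176 ≈ 0.318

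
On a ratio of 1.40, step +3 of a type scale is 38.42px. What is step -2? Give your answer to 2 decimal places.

7.14px

38.42 ÷ 1.40⁵ = 38.42 ÷ 5.37824 ≈ 7.144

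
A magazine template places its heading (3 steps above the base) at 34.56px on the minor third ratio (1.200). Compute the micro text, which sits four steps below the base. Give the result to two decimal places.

The gap is -4 − (3) = -7 steps, so the factor is 1.200^-7.
34.56 ÷ 1.200⁷ = 34.56 ÷ 3.58318 ≈ 9.645

9.65px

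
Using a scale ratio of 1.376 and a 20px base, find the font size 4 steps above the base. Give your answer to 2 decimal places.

71.70px

20.0 × 1.376⁴ = 20.0 × 3.58487 ≈ 71.70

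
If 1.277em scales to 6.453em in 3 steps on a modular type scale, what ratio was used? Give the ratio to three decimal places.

r³ = 6.453 / 1.277, so r = (6.453/1.277)^(1/3).
r = 5.0532^(1/3) ≈ 1.7160

1.716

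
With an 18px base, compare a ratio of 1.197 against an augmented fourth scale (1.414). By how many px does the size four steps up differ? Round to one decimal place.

35.0px

At 1.197: 18.0 × 1.197⁴ = 36.953px
Augmented fourth: 18.0 × 1.414⁴ = 71.957px
Difference: 71.957 − 36.953 = 35.004px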